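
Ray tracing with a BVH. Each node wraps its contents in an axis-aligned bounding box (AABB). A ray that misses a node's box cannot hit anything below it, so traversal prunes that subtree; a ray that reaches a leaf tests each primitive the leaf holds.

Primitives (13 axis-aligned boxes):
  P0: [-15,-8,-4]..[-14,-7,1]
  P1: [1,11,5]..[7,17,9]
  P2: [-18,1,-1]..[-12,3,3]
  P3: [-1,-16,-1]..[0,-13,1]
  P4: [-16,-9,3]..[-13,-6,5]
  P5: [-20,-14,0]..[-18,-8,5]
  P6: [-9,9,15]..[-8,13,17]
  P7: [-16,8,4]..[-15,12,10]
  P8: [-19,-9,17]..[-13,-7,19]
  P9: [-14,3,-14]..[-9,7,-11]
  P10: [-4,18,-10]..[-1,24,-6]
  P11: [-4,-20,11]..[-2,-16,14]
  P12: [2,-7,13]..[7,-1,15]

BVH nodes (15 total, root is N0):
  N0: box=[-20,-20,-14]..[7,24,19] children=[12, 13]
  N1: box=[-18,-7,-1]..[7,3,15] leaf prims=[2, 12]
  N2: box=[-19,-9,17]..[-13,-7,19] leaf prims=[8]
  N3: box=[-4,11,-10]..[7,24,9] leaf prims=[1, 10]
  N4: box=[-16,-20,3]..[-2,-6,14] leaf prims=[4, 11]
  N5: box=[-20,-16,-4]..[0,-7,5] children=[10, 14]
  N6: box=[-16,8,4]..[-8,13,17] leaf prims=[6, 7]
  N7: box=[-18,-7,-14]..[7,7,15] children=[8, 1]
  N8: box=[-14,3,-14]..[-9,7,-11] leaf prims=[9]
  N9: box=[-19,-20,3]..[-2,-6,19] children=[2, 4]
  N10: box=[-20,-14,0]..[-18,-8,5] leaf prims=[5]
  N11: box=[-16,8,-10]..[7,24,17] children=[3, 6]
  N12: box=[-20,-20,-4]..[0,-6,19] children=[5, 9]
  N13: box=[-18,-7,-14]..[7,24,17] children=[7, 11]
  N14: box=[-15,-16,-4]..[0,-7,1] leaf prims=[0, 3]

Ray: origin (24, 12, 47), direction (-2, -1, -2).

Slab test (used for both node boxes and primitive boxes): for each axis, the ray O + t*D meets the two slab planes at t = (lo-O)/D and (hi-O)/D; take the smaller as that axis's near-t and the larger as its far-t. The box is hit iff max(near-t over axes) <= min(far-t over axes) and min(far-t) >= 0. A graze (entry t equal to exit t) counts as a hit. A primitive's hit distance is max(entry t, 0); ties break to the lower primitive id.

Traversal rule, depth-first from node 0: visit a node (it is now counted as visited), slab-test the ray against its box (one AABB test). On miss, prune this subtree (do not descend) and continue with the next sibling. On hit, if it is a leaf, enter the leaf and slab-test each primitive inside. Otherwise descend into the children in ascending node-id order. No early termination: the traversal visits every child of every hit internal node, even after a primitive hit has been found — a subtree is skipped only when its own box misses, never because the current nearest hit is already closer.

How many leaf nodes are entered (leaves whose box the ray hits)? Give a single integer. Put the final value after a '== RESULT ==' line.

Traverse from the root:
N0 x:[17/2,22] y:[-12,32] z:[14,61/2] -> hit [14,22], descend [12, 13]
  N12 x:[12,22] y:[18,32] z:[14,51/2] -> hit [18,22], descend [5, 9]
    N5 x:[12,22] y:[19,28] z:[21,51/2] -> hit [21,22], descend [10, 14]
      N10 x:[21,22] y:[20,26] z:[21,47/2] -> hit [21,22] leaf, test {P5@t=21}
      N14 x:[12,39/2] y:[19,28] z:[23,51/2] -> miss, prune
    N9 x:[13,43/2] y:[18,32] z:[14,22] -> hit [18,43/2], descend [2, 4]
      N2 x:[37/2,43/2] y:[19,21] z:[14,15] -> miss, prune
      N4 x:[13,20] y:[18,32] z:[33/2,22] -> hit [18,20] leaf, test {P4(miss), P11(miss)}
  N13 x:[17/2,21] y:[-12,19] z:[15,61/2] -> hit [15,19], descend [7, 11]
    N7 x:[17/2,21] y:[5,19] z:[16,61/2] -> hit [16,19], descend [1, 8]
      N1 x:[17/2,21] y:[9,19] z:[16,24] -> hit [16,19] leaf, test {P2(miss), P12(miss)}
      N8 x:[33/2,19] y:[5,9] z:[29,61/2] -> miss, prune
    N11 x:[17/2,20] y:[-12,4] z:[15,57/2] -> miss, prune

Summary -> nodes [0, 12, 5, 10, 14, 9, 2, 4, 13, 7, 1, 8, 11]; box-tests=13; leaf-entries=3; first=P5

== RESULT ==
3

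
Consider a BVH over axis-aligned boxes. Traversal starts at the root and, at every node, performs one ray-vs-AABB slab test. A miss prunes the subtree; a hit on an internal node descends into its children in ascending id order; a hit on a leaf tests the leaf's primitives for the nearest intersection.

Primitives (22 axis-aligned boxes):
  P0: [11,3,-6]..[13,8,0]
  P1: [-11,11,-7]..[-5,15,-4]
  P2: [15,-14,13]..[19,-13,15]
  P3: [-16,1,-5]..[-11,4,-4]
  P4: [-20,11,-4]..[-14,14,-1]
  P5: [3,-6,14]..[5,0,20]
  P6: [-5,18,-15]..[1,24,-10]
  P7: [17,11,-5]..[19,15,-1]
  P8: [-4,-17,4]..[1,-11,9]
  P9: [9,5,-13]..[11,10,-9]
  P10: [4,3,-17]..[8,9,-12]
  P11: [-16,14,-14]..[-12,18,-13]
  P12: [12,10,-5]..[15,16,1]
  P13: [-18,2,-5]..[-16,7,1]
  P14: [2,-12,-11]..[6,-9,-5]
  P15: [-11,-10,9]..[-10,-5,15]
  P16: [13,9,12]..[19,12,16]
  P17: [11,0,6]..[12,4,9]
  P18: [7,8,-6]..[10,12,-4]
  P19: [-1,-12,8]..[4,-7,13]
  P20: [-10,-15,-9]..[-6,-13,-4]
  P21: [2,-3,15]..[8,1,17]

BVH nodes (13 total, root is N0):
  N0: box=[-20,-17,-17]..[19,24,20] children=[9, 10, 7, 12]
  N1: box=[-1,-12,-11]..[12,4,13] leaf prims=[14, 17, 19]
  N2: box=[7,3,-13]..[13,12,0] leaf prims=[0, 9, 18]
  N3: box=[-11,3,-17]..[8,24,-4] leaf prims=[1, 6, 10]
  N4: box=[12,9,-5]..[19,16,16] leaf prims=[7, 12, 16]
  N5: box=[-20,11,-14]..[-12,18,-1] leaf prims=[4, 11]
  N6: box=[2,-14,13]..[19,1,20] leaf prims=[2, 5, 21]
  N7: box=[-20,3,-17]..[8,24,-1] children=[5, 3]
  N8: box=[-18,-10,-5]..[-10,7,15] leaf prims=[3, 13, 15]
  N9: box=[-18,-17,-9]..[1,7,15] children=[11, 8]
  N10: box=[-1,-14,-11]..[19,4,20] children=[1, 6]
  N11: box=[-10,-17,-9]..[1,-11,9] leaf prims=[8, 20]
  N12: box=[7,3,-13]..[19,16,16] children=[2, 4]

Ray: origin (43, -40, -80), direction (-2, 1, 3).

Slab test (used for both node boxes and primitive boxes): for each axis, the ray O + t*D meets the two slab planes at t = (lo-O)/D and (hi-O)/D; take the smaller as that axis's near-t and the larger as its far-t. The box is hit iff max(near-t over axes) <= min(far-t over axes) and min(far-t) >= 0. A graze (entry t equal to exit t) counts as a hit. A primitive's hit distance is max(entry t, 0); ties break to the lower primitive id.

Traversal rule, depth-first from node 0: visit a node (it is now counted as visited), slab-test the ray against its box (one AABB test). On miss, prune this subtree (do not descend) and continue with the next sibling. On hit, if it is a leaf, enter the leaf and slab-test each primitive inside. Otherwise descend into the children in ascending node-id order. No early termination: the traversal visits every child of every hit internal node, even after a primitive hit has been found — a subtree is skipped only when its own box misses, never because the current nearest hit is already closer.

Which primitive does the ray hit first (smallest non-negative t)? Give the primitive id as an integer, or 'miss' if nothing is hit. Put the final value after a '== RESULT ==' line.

Traverse from the root:
N0 x:[12,63/2] y:[23,64] z:[21,100/3] -> hit [23,63/2], descend [7, 9, 10, 12]
  N7 x:[35/2,63/2] y:[43,64] z:[21,79/3] -> miss, prune
  N9 x:[21,61/2] y:[23,47] z:[71/3,95/3] -> hit [71/3,61/2], descend [8, 11]
    N8 x:[53/2,61/2] y:[30,47] z:[25,95/3] -> hit [30,61/2] leaf, test {P3(miss), P13(miss), P15(miss)}
    N11 x:[21,53/2] y:[23,29] z:[71/3,89/3] -> hit [71/3,53/2] leaf, test {P8(miss), P20@t=25}
  N10 x:[12,22] y:[26,44] z:[23,100/3] -> miss, prune
  N12 x:[12,18] y:[43,56] z:[67/3,32] -> miss, prune

7 AABB tests over nodes [0, 7, 9, 8, 11, 10, 12]; 2 leaves entered; closest P20.

== RESULT ==
20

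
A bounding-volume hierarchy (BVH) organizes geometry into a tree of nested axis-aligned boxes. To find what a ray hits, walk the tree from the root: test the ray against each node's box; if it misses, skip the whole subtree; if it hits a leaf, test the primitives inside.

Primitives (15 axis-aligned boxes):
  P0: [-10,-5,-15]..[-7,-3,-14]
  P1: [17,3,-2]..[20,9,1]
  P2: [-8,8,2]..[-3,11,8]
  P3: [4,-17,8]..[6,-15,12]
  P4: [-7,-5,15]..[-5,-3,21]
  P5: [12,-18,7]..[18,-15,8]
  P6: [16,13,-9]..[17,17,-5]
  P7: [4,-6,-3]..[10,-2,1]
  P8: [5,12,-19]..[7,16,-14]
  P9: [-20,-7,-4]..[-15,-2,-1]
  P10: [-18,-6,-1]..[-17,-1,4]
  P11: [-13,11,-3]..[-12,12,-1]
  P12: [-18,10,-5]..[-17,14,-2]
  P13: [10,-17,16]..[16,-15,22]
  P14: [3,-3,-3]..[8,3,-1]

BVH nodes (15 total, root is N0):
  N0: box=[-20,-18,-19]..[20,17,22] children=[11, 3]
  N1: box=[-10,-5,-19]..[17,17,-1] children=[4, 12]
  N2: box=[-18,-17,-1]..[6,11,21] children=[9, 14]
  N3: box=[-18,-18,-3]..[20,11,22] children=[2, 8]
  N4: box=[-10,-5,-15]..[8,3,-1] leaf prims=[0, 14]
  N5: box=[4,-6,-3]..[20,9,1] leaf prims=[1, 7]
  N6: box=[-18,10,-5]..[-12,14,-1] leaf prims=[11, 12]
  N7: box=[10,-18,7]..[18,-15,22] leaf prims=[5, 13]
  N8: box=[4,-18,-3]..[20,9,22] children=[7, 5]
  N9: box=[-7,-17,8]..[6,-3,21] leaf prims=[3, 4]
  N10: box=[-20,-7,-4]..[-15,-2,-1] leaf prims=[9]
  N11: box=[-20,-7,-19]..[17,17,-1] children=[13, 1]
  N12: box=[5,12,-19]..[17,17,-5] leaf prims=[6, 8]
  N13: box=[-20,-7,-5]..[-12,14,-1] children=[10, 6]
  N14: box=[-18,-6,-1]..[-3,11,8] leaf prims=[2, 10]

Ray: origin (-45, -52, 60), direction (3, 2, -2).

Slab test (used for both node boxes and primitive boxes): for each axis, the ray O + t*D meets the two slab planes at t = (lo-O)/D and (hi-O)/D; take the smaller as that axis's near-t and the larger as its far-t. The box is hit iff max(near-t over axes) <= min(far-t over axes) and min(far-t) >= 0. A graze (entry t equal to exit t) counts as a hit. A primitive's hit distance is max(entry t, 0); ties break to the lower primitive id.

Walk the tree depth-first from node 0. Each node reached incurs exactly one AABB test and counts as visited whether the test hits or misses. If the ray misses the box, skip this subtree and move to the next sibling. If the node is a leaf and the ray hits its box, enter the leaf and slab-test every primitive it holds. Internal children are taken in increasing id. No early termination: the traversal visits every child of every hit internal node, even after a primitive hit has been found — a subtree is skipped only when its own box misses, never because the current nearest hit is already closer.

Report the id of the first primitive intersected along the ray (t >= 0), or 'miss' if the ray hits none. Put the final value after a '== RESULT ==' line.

Trace the traversal:
N0 x:[25/3,65/3] y:[17,69/2] z:[19,79/2] -> hit [19,65/3], descend [3, 11]
  N3 x:[9,65/3] y:[17,63/2] z:[19,63/2] -> hit [19,65/3], descend [2, 8]
    N2 x:[9,17] y:[35/2,63/2] z:[39/2,61/2] -> miss, prune
    N8 x:[49/3,65/3] y:[17,61/2] z:[19,63/2] -> hit [19,65/3], descend [5, 7]
      N5 x:[49/3,65/3] y:[23,61/2] z:[59/2,63/2] -> miss, prune
      N7 x:[55/3,21] y:[17,37/2] z:[19,53/2] -> miss, prune
  N11 x:[25/3,62/3] y:[45/2,69/2] z:[61/2,79/2] -> miss, prune

order=[0, 3, 2, 8, 5, 7, 11]  |boxes|=7  |leaves|=0  hit=miss

== RESULT ==
miss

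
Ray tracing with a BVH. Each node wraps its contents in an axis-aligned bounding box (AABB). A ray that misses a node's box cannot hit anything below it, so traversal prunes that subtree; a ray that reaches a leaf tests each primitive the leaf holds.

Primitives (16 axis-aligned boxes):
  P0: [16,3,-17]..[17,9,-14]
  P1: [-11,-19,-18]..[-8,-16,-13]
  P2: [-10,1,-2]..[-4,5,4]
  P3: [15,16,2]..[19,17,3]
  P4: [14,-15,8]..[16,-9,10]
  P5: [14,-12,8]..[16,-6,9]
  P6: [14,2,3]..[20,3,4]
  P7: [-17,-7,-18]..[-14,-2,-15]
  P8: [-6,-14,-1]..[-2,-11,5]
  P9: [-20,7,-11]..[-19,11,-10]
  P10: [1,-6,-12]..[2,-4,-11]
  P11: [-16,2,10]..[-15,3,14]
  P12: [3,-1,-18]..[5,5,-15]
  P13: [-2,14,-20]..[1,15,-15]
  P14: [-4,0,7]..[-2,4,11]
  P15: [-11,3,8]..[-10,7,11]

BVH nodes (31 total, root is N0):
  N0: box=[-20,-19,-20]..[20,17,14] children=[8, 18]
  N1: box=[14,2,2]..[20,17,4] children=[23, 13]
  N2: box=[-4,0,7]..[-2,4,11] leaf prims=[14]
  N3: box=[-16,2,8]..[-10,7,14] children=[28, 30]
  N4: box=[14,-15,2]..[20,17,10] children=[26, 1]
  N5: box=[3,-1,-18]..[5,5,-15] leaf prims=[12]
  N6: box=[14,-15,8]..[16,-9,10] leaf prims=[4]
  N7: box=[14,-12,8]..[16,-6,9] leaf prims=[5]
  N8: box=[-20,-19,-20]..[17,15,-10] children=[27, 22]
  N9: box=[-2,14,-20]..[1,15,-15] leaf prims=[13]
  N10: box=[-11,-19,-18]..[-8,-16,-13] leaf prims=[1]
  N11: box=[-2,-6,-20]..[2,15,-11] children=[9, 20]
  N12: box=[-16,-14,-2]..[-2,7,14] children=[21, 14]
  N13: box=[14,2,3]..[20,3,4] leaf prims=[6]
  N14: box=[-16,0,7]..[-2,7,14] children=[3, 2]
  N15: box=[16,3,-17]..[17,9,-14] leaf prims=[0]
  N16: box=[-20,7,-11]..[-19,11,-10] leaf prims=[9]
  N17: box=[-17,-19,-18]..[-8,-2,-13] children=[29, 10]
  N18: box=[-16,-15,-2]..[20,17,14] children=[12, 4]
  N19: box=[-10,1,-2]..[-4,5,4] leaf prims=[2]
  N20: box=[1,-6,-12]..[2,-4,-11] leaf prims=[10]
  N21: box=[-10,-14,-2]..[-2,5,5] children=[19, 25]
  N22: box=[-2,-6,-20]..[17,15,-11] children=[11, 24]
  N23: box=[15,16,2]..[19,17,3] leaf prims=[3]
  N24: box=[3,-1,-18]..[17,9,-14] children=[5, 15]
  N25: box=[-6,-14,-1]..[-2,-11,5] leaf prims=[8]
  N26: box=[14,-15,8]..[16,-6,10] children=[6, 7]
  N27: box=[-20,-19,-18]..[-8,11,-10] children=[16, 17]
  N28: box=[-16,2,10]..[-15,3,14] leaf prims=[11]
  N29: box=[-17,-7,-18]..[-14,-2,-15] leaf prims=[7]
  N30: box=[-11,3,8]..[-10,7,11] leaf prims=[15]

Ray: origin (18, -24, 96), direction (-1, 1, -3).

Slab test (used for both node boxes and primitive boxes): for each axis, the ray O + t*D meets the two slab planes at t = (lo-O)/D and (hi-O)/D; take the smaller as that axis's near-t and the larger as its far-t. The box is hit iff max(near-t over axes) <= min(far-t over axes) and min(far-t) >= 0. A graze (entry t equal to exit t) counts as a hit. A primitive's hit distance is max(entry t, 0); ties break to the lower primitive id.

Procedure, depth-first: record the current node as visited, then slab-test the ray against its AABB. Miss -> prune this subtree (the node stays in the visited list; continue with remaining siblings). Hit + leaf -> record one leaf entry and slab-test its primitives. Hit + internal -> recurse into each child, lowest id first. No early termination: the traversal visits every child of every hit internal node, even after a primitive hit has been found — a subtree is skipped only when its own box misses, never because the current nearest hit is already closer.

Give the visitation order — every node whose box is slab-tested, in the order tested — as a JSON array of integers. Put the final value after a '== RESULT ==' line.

Traverse from the root:
N0 x:[-2,38] y:[5,41] z:[82/3,116/3] -> hit [82/3,38], descend [8, 18]
  N8 x:[1,38] y:[5,39] z:[106/3,116/3] -> hit [106/3,38], descend [22, 27]
    N22 x:[1,20] y:[18,39] z:[107/3,116/3] -> miss, prune
    N27 x:[26,38] y:[5,35] z:[106/3,38] -> miss, prune
  N18 x:[-2,34] y:[9,41] z:[82/3,98/3] -> hit [82/3,98/3], descend [4, 12]
    N4 x:[-2,4] y:[9,41] z:[86/3,94/3] -> miss, prune
    N12 x:[20,34] y:[10,31] z:[82/3,98/3] -> hit [82/3,31], descend [14, 21]
      N14 x:[20,34] y:[24,31] z:[82/3,89/3] -> hit [82/3,89/3], descend [2, 3]
        N2 x:[20,22] y:[24,28] z:[85/3,89/3] -> miss, prune
        N3 x:[28,34] y:[26,31] z:[82/3,88/3] -> hit [28,88/3], descend [28, 30]
          N28 x:[33,34] y:[26,27] z:[82/3,86/3] -> miss, prune
          N30 x:[28,29] y:[27,31] z:[85/3,88/3] -> hit [85/3,29] leaf, test {P15@t=85/3}
      N21 x:[20,28] y:[10,29] z:[91/3,98/3] -> miss, prune

13 AABB tests over nodes [0, 8, 22, 27, 18, 4, 12, 14, 2, 3, 28, 30, 21]; 1 leaf entered; closest P15.

== RESULT ==
[0, 8, 22, 27, 18, 4, 12, 14, 2, 3, 28, 30, 21]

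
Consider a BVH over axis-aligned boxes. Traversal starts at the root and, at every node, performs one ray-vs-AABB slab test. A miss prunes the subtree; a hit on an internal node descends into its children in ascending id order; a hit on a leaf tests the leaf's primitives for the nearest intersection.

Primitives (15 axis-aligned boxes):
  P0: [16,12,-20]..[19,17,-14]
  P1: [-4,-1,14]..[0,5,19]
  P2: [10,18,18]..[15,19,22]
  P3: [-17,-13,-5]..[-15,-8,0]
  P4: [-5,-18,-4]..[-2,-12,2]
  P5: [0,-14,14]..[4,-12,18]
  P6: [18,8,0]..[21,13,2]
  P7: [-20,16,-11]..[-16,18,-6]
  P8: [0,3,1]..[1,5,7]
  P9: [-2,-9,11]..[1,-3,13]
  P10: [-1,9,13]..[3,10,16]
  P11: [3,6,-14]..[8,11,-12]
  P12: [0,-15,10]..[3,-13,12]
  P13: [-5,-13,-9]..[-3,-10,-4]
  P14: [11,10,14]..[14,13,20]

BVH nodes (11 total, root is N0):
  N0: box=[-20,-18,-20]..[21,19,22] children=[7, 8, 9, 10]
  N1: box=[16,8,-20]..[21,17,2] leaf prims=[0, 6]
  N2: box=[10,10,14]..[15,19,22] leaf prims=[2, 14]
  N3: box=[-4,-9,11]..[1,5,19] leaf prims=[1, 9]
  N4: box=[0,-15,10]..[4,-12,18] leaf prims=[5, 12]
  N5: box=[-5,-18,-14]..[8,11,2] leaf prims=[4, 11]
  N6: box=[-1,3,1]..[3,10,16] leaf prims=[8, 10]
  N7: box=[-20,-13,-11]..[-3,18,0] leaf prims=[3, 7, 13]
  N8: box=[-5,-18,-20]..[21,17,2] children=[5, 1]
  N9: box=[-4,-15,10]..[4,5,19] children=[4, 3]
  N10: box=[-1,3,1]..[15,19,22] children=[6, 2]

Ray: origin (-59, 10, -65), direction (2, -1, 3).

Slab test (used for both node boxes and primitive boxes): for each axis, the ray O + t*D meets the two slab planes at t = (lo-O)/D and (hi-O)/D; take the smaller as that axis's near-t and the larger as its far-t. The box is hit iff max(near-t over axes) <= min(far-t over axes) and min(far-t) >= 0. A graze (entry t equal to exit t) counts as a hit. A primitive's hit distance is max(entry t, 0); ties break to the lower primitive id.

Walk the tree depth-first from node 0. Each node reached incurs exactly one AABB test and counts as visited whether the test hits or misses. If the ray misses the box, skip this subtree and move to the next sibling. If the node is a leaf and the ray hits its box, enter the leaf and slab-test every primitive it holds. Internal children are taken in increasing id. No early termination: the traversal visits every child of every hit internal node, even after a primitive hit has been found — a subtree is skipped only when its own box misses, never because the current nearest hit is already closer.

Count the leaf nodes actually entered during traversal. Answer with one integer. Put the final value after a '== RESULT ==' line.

Trace the traversal:
N0 x:[39/2,40] y:[-9,28] z:[15,29] -> hit [39/2,28], descend [7, 8, 9, 10]
  N7 x:[39/2,28] y:[-8,23] z:[18,65/3] -> hit [39/2,65/3] leaf, test {P3@t=21, P7(miss), P13(miss)}
  N8 x:[27,40] y:[-7,28] z:[15,67/3] -> miss, prune
  N9 x:[55/2,63/2] y:[5,25] z:[25,28] -> miss, prune
  N10 x:[29,37] y:[-9,7] z:[22,29] -> miss, prune

Summary -> nodes [0, 7, 8, 9, 10]; box-tests=5; leaf-entries=1; first=P3

== RESULT ==
1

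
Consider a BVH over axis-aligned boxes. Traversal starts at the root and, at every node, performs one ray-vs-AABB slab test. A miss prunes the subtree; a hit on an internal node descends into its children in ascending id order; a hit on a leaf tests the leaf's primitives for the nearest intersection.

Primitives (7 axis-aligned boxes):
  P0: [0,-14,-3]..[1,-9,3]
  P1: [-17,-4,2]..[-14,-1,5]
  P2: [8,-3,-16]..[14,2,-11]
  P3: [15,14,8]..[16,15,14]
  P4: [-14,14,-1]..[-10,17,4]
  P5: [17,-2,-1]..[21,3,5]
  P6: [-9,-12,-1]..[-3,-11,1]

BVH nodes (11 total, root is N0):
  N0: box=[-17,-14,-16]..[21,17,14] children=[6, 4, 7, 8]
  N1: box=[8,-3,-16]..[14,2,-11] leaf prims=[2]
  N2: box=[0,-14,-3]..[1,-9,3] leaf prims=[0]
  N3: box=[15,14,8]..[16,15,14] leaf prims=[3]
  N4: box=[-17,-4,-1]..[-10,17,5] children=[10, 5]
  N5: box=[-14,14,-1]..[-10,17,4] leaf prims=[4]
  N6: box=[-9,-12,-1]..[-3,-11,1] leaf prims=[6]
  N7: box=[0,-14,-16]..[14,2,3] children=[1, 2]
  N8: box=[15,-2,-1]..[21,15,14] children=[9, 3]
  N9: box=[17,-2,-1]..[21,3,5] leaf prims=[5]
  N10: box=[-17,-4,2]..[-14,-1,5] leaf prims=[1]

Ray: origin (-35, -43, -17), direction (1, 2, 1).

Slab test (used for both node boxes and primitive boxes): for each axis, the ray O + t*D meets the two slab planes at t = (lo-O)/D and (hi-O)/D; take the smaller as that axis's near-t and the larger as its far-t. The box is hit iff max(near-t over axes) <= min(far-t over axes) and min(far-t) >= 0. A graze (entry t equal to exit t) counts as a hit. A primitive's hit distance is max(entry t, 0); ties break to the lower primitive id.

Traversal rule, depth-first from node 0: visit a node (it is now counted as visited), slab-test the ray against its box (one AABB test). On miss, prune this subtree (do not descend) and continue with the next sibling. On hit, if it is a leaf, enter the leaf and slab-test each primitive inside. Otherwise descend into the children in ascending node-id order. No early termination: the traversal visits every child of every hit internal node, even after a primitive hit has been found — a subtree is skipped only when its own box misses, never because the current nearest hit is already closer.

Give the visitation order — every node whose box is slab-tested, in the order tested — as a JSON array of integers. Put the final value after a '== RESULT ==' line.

Walk:
N0 x:[18,56] y:[29/2,30] z:[1,31] -> hit [18,30], descend [4, 6, 7, 8]
  N4 x:[18,25] y:[39/2,30] z:[16,22] -> hit [39/2,22], descend [5, 10]
    N5 x:[21,25] y:[57/2,30] z:[16,21] -> miss, prune
    N10 x:[18,21] y:[39/2,21] z:[19,22] -> hit [39/2,21] leaf, test {P1@t=39/2}
  N6 x:[26,32] y:[31/2,16] z:[16,18] -> miss, prune
  N7 x:[35,49] y:[29/2,45/2] z:[1,20] -> miss, prune
  N8 x:[50,56] y:[41/2,29] z:[16,31] -> miss, prune

order=[0, 4, 5, 10, 6, 7, 8]  |boxes|=7  |leaves|=1  hit=P1

== RESULT ==
[0, 4, 5, 10, 6, 7, 8]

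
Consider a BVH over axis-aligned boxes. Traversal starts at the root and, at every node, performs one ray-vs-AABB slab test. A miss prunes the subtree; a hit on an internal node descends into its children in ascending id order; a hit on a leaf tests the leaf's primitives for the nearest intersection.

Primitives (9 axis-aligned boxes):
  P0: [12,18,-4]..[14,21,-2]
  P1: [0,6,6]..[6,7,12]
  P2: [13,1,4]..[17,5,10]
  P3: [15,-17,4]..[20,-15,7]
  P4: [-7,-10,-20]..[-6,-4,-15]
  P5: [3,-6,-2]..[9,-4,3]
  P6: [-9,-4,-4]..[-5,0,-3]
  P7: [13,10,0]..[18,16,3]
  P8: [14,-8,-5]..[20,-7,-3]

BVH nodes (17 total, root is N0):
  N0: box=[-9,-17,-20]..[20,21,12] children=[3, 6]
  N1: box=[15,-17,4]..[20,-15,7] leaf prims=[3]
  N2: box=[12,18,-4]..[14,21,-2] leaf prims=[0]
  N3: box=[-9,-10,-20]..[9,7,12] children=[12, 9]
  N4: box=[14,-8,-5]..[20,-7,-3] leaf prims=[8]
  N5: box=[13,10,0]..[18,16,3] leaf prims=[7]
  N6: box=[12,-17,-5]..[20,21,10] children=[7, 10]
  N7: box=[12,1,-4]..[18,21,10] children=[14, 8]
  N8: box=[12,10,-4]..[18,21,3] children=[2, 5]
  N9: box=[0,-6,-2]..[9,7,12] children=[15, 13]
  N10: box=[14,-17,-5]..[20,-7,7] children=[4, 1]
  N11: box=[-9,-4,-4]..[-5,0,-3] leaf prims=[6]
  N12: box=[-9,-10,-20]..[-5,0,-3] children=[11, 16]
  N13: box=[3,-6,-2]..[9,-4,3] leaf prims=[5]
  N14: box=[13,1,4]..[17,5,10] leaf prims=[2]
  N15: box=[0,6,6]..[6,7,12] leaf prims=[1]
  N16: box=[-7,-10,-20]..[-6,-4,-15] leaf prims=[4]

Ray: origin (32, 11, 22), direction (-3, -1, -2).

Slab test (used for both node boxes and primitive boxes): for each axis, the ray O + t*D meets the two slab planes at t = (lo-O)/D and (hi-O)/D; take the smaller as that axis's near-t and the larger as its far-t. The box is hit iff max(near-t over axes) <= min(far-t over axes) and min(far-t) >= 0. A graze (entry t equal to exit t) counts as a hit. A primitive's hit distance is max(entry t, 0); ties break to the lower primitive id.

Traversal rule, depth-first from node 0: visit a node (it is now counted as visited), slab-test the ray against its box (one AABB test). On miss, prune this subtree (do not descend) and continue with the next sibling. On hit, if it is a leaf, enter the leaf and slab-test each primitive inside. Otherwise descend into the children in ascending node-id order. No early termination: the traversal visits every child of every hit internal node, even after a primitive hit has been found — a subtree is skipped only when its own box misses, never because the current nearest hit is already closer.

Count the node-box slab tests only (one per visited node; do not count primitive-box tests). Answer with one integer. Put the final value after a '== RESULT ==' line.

Traverse from the root:
N0 x:[4,41/3] y:[-10,28] z:[5,21] -> hit [5,41/3], descend [3, 6]
  N3 x:[23/3,41/3] y:[4,21] z:[5,21] -> hit [23/3,41/3], descend [9, 12]
    N9 x:[23/3,32/3] y:[4,17] z:[5,12] -> hit [23/3,32/3], descend [13, 15]
      N13 x:[23/3,29/3] y:[15,17] z:[19/2,12] -> miss, prune
      N15 x:[26/3,32/3] y:[4,5] z:[5,8] -> miss, prune
    N12 x:[37/3,41/3] y:[11,21] z:[25/2,21] -> hit [25/2,41/3], descend [11, 16]
      N11 x:[37/3,41/3] y:[11,15] z:[25/2,13] -> hit [25/2,13] leaf, test {P6@t=25/2}
      N16 x:[38/3,13] y:[15,21] z:[37/2,21] -> miss, prune
  N6 x:[4,20/3] y:[-10,28] z:[6,27/2] -> hit [6,20/3], descend [7, 10]
    N7 x:[14/3,20/3] y:[-10,10] z:[6,13] -> hit [6,20/3], descend [8, 14]
      N8 x:[14/3,20/3] y:[-10,1] z:[19/2,13] -> miss, prune
      N14 x:[5,19/3] y:[6,10] z:[6,9] -> hit [6,19/3] leaf, test {P2@t=6}
    N10 x:[4,6] y:[18,28] z:[15/2,27/2] -> miss, prune

Summary -> nodes [0, 3, 9, 13, 15, 12, 11, 16, 6, 7, 8, 14, 10]; box-tests=13; leaf-entries=2; first=P2

== RESULT ==
13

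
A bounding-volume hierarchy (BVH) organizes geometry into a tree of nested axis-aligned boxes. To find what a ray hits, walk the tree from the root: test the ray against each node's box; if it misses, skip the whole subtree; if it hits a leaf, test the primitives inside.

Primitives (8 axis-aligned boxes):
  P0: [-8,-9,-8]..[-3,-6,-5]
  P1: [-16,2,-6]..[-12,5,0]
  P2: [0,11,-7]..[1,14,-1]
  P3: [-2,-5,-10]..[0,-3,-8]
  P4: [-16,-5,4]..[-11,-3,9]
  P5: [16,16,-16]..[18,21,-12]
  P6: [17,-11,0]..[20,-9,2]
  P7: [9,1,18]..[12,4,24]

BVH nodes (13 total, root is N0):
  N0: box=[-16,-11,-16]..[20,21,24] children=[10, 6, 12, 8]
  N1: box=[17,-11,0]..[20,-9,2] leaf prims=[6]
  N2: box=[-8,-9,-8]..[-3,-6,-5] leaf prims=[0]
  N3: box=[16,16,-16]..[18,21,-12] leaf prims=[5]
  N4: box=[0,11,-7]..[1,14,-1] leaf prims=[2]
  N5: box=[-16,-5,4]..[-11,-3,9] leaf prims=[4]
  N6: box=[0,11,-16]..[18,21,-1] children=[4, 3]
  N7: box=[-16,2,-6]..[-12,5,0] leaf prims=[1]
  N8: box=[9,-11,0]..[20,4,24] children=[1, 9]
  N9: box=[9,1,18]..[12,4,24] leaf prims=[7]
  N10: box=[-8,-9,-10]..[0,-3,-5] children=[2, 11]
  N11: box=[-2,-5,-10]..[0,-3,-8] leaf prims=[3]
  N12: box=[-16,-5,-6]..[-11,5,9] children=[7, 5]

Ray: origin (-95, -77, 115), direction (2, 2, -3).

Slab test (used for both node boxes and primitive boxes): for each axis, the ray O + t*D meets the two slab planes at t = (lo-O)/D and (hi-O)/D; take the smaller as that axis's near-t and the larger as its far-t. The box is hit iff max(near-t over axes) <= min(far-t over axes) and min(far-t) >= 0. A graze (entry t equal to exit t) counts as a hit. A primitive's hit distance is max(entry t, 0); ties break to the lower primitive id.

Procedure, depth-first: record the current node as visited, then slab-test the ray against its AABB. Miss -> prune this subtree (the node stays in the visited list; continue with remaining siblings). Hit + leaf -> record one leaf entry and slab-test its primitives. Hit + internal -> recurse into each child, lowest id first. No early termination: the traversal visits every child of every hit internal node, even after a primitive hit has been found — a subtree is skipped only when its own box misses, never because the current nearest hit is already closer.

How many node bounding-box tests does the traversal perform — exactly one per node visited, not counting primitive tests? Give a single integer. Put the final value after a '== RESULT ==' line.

Traverse from the root:
N0 x:[79/2,115/2] y:[33,49] z:[91/3,131/3] -> hit [79/2,131/3], descend [6, 8, 10, 12]
  N6 x:[95/2,113/2] y:[44,49] z:[116/3,131/3] -> miss, prune
  N8 x:[52,115/2] y:[33,81/2] z:[91/3,115/3] -> miss, prune
  N10 x:[87/2,95/2] y:[34,37] z:[40,125/3] -> miss, prune
  N12 x:[79/2,42] y:[36,41] z:[106/3,121/3] -> hit [79/2,121/3], descend [5, 7]
    N5 x:[79/2,42] y:[36,37] z:[106/3,37] -> miss, prune
    N7 x:[79/2,83/2] y:[79/2,41] z:[115/3,121/3] -> hit [79/2,121/3] leaf, test {P1@t=79/2}

order=[0, 6, 8, 10, 12, 5, 7]  |boxes|=7  |leaves|=1  hit=P1

== RESULT ==
7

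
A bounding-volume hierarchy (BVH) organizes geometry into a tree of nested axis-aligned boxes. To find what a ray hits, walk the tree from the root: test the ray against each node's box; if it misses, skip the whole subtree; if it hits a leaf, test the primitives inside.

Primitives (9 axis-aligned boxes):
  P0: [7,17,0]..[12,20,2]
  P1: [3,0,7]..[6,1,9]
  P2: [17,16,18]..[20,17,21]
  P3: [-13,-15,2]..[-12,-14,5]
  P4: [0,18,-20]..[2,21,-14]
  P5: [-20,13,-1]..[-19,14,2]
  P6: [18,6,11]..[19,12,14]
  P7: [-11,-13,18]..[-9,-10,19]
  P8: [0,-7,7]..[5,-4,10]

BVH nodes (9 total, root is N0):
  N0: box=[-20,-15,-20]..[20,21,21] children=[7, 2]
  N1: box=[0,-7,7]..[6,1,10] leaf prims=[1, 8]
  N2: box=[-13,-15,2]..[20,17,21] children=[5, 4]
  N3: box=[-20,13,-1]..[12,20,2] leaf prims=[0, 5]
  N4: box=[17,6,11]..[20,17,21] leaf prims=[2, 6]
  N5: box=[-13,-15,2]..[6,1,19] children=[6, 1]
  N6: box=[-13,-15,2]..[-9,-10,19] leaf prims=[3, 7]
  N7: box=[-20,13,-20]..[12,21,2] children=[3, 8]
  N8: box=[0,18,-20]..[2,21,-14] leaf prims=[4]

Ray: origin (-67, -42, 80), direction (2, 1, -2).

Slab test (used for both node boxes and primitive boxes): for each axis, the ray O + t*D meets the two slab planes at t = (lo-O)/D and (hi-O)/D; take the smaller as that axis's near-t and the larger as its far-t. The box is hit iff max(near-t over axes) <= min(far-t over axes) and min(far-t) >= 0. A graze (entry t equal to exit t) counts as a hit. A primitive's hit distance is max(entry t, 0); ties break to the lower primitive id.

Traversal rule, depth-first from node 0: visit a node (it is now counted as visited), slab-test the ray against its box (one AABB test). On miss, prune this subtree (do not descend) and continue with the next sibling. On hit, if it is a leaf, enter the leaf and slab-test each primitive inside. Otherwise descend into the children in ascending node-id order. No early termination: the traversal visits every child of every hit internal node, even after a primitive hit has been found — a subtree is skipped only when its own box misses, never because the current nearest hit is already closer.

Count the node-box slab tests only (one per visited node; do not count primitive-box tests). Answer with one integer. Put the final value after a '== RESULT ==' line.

Walk:
N0 x:[47/2,87/2] y:[27,63] z:[59/2,50] -> hit [59/2,87/2], descend [2, 7]
  N2 x:[27,87/2] y:[27,59] z:[59/2,39] -> hit [59/2,39], descend [4, 5]
    N4 x:[42,87/2] y:[48,59] z:[59/2,69/2] -> miss, prune
    N5 x:[27,73/2] y:[27,43] z:[61/2,39] -> hit [61/2,73/2], descend [1, 6]
      N1 x:[67/2,73/2] y:[35,43] z:[35,73/2] -> hit [35,73/2] leaf, test {P1(miss), P8@t=35}
      N6 x:[27,29] y:[27,32] z:[61/2,39] -> miss, prune
  N7 x:[47/2,79/2] y:[55,63] z:[39,50] -> miss, prune

Summary -> nodes [0, 2, 4, 5, 1, 6, 7]; box-tests=7; leaf-entries=1; first=P8

== RESULT ==
7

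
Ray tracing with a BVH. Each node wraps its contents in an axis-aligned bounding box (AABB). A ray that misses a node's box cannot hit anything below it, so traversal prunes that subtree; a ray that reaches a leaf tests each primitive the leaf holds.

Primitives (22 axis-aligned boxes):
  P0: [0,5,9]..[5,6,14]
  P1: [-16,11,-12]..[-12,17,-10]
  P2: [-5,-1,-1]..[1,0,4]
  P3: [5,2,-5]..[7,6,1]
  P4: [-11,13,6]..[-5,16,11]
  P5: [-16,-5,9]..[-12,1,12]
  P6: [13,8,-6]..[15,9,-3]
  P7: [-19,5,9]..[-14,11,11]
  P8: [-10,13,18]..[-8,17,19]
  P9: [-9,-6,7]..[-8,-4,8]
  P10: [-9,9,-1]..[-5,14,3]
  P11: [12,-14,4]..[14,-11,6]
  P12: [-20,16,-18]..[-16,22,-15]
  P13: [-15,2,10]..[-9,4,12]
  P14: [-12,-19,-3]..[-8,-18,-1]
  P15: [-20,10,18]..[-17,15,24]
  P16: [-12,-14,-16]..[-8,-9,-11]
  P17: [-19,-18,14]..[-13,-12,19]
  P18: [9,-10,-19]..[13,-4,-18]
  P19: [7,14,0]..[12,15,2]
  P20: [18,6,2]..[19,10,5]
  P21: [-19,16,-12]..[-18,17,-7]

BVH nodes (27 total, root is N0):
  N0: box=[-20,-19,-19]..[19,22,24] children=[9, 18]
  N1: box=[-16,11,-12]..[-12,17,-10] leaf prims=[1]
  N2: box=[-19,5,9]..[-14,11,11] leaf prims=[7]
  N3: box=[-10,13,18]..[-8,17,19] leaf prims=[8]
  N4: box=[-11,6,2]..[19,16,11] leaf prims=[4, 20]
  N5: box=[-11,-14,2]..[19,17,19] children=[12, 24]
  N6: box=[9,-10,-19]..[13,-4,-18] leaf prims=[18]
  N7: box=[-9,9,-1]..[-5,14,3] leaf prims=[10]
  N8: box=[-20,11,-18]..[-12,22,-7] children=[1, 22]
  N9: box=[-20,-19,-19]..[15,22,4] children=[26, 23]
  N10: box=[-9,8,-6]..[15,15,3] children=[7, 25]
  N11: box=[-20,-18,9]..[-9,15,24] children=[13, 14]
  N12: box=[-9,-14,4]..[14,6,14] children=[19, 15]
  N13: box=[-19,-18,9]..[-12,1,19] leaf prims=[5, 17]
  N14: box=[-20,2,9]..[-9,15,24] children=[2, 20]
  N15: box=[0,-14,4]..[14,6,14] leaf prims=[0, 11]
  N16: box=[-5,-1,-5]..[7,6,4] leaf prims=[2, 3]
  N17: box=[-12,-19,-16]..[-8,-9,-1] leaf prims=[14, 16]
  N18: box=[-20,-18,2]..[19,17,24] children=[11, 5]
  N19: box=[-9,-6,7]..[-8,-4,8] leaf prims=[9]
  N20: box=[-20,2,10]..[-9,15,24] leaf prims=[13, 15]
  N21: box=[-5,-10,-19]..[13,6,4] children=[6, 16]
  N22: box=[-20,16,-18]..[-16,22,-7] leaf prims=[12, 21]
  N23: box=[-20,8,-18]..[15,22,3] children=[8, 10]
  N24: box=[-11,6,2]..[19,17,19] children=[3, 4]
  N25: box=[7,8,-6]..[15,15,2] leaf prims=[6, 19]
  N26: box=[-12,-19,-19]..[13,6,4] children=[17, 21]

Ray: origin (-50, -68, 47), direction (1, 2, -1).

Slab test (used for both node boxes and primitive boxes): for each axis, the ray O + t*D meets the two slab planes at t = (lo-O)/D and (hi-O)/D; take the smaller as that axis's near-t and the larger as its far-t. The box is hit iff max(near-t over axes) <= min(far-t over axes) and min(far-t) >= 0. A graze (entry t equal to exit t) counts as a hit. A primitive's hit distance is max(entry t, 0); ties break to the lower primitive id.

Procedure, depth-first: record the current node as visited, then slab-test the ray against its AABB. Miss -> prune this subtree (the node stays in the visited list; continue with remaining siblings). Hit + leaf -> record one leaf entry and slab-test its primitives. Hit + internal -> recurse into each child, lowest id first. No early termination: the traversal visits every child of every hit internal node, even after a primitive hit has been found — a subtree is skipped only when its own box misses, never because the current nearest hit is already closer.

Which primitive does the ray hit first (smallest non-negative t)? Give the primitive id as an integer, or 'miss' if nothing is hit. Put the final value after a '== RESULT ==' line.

Trace the traversal:
N0 x:[30,69] y:[49/2,45] z:[23,66] -> hit [30,45], descend [9, 18]
  N9 x:[30,65] y:[49/2,45] z:[43,66] -> hit [43,45], descend [23, 26]
    N23 x:[30,65] y:[38,45] z:[44,65] -> hit [44,45], descend [8, 10]
      N8 x:[30,38] y:[79/2,45] z:[54,65] -> miss, prune
      N10 x:[41,65] y:[38,83/2] z:[44,53] -> miss, prune
    N26 x:[38,63] y:[49/2,37] z:[43,66] -> miss, prune
  N18 x:[30,69] y:[25,85/2] z:[23,45] -> hit [30,85/2], descend [5, 11]
    N5 x:[39,69] y:[27,85/2] z:[28,45] -> hit [39,85/2], descend [12, 24]
      N12 x:[41,64] y:[27,37] z:[33,43] -> miss, prune
      N24 x:[39,69] y:[37,85/2] z:[28,45] -> hit [39,85/2], descend [3, 4]
        N3 x:[40,42] y:[81/2,85/2] z:[28,29] -> miss, prune
        N4 x:[39,69] y:[37,42] z:[36,45] -> hit [39,42] leaf, test {P4@t=81/2, P20(miss)}
    N11 x:[30,41] y:[25,83/2] z:[23,38] -> hit [30,38], descend [13, 14]
      N13 x:[31,38] y:[25,69/2] z:[28,38] -> hit [31,69/2] leaf, test {P5(miss), P17(miss)}
      N14 x:[30,41] y:[35,83/2] z:[23,38] -> hit [35,38], descend [2, 20]
        N2 x:[31,36] y:[73/2,79/2] z:[36,38] -> miss, prune
        N20 x:[30,41] y:[35,83/2] z:[23,37] -> hit [35,37] leaf, test {P13@t=35, P15(miss)}

Visited [0, 9, 23, 8, 10, 26, 18, 5, 12, 24, 3, 4, 11, 13, 14, 2, 20]. Tests: 17 box, 3 leaf. Nearest: P13.

== RESULT ==
13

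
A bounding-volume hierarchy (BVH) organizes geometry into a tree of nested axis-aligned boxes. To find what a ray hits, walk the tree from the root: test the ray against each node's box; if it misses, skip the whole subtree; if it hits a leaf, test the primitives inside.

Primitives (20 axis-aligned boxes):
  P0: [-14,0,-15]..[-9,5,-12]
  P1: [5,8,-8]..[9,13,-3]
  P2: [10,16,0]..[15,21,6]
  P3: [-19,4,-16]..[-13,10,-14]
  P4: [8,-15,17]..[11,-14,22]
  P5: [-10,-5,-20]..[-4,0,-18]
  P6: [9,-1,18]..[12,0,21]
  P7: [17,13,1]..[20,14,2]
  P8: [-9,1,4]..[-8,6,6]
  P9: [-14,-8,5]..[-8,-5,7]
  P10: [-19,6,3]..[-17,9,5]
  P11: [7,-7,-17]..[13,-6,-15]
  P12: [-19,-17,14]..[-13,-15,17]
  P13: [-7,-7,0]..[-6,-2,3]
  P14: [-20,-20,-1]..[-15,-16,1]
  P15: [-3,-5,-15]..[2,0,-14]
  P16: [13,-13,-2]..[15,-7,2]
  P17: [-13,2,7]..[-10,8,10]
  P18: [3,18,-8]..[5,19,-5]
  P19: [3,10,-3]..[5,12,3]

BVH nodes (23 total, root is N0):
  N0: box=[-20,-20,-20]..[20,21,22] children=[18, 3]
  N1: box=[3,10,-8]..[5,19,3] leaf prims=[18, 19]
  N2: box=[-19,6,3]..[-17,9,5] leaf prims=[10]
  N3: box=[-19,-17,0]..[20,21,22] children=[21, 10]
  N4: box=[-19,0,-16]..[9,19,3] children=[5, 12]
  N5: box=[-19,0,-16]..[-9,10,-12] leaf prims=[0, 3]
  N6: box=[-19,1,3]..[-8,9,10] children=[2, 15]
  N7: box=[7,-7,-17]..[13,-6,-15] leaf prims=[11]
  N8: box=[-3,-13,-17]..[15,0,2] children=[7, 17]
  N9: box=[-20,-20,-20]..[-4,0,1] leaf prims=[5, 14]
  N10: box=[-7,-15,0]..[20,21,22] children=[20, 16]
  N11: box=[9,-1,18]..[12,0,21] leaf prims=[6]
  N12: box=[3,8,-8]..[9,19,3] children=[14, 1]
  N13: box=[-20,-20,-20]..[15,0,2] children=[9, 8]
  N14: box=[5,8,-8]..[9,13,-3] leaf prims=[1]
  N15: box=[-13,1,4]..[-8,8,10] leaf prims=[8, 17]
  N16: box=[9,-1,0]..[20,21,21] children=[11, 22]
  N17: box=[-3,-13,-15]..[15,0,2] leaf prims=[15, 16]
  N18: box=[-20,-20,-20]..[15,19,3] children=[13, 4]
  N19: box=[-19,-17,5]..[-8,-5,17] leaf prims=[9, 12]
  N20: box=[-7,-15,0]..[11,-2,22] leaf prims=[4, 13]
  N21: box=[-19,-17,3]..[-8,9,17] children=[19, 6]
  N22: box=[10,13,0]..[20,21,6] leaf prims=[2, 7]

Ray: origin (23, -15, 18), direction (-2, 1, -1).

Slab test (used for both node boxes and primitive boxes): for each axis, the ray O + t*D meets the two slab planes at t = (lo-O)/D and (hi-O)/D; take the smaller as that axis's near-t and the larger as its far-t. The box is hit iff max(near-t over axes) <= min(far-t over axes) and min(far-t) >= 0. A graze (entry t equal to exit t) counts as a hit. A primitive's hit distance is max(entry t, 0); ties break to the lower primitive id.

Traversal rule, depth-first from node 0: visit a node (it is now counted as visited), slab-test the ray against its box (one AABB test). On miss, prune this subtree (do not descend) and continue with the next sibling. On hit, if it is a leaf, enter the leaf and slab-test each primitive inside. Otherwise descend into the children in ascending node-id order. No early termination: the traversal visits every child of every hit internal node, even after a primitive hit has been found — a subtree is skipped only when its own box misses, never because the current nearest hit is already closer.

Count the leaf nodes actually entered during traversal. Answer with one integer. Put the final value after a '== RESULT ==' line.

Trace the traversal:
N0 x:[3/2,43/2] y:[-5,36] z:[-4,38] -> hit [3/2,43/2], descend [3, 18]
  N3 x:[3/2,21] y:[-2,36] z:[-4,18] -> hit [3/2,18], descend [10, 21]
    N10 x:[3/2,15] y:[0,36] z:[-4,18] -> hit [3/2,15], descend [16, 20]
      N16 x:[3/2,7] y:[14,36] z:[-3,18] -> miss, prune
      N20 x:[6,15] y:[0,13] z:[-4,18] -> hit [6,13] leaf, test {P4(miss), P13(miss)}
    N21 x:[31/2,21] y:[-2,24] z:[1,15] -> miss, prune
  N18 x:[4,43/2] y:[-5,34] z:[15,38] -> hit [15,43/2], descend [4, 13]
    N4 x:[7,21] y:[15,34] z:[15,34] -> hit [15,21], descend [5, 12]
      N5 x:[16,21] y:[15,25] z:[30,34] -> miss, prune
      N12 x:[7,10] y:[23,34] z:[15,26] -> miss, prune
    N13 x:[4,43/2] y:[-5,15] z:[16,38] -> miss, prune

Visited [0, 3, 10, 16, 20, 21, 18, 4, 5, 12, 13]. Tests: 11 box, 1 leaf. Nearest: miss.

== RESULT ==
1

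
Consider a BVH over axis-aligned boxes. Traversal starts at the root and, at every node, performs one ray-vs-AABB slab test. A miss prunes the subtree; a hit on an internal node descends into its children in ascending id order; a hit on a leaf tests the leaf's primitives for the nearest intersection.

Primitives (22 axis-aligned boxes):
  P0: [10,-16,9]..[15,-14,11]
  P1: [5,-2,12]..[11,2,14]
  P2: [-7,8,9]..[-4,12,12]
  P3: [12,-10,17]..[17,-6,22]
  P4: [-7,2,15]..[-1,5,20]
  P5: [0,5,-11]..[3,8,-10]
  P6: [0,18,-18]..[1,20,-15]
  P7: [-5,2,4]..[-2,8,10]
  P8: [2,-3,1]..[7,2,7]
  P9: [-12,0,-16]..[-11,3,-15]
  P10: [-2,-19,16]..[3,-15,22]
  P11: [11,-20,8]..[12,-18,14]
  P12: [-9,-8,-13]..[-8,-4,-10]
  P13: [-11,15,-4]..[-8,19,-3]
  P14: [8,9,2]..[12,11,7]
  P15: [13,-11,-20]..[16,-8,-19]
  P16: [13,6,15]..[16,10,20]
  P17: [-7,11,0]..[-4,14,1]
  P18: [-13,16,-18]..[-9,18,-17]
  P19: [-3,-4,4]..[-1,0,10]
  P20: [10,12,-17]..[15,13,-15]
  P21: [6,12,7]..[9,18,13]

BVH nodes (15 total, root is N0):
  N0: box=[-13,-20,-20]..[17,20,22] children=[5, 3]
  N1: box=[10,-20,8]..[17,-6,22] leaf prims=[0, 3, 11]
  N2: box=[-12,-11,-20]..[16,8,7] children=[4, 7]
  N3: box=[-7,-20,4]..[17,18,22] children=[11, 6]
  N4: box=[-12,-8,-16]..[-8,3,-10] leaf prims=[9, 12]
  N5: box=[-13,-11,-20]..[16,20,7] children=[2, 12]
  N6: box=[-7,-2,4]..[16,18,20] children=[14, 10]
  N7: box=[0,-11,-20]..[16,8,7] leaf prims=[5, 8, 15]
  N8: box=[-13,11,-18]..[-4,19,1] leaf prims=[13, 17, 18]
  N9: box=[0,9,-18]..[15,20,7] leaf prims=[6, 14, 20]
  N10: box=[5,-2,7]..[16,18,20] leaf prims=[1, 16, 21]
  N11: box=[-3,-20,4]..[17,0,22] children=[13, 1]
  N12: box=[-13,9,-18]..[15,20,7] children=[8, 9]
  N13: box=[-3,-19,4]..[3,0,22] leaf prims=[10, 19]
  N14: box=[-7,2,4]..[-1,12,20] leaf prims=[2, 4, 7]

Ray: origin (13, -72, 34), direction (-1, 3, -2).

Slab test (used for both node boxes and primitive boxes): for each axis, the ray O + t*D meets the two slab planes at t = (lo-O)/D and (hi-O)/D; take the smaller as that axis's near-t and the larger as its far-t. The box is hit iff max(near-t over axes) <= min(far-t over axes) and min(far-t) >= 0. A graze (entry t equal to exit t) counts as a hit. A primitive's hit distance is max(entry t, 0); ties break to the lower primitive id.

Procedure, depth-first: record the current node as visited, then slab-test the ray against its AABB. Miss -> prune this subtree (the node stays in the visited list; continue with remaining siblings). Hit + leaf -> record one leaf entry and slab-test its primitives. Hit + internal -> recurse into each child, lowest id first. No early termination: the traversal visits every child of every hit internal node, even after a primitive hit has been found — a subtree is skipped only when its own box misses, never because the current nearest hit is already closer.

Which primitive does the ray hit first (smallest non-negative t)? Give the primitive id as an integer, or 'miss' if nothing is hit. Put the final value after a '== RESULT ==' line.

Traverse from the root:
N0 x:[-4,26] y:[52/3,92/3] z:[6,27] -> hit [52/3,26], descend [3, 5]
  N3 x:[-4,20] y:[52/3,30] z:[6,15] -> miss, prune
  N5 x:[-3,26] y:[61/3,92/3] z:[27/2,27] -> hit [61/3,26], descend [2, 12]
    N2 x:[-3,25] y:[61/3,80/3] z:[27/2,27] -> hit [61/3,25], descend [4, 7]
      N4 x:[21,25] y:[64/3,25] z:[22,25] -> hit [22,25] leaf, test {P9@t=49/2, P12@t=22}
      N7 x:[-3,13] y:[61/3,80/3] z:[27/2,27] -> miss, prune
    N12 x:[-2,26] y:[27,92/3] z:[27/2,26] -> miss, prune

Summary -> nodes [0, 3, 5, 2, 4, 7, 12]; box-tests=7; leaf-entries=1; first=P12

== RESULT ==
12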